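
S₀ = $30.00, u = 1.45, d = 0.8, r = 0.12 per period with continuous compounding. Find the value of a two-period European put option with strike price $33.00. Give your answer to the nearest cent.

Risk-neutral probability p = (e^0.12 − 0.8)/(1.45 − 0.8) = 0.3275/0.6500 = 0.5038
Terminal stock prices: S_uu = 63.08, S_ud = 34.8, S_dd = 19.2
Terminal payoffs (K − S): max(-30.08, 0) = 0, max(-1.8, 0) = 0, max(13.8, 0) = 13.8
Node u (S = 43.5): V_u = e^(−0.12)·[0.5038·0.0000 + 0.4962·0.0000] = 0.0000
Node d (S = 24): V_d = e^(−0.12)·[0.5038·0.0000 + 0.4962·13.8000] = 6.0727
Node 0 (S = 30): V_0 = e^(−0.12)·[0.5038·0.0000 + 0.4962·6.0727] = 2.6723

$2.67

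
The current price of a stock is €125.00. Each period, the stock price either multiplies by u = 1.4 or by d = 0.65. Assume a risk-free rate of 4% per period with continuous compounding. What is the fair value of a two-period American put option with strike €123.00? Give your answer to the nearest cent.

€21.34

Risk-neutral probability p = (e^0.04 − 0.65)/(1.4 − 0.65) = 0.3908/0.7500 = 0.5211
Terminal stock prices: S_uu = 245, S_ud = 113.8, S_dd = 52.81
Terminal payoffs (K − S): max(-122, 0) = 0, max(9.25, 0) = 9.25, max(70.19, 0) = 70.19
Node u (S = 175): continuation = e^(−0.04)·[0.5211·0.0000 + 0.4789·9.2500] = 4.2563; exercise value = 0.0000 ≤ continuation, so V_u = 4.2563
Node d (S = 81.25): continuation = e^(−0.04)·[0.5211·9.2500 + 0.4789·70.1875] = 36.9271; exercise value = 41.7500 > continuation, so V_d = 41.7500 (exercise)
Node 0 (S = 125): continuation = e^(−0.04)·[0.5211·4.2563 + 0.4789·41.7500] = 21.3418; exercise value = 0.0000 ≤ continuation, so V_0 = 21.3418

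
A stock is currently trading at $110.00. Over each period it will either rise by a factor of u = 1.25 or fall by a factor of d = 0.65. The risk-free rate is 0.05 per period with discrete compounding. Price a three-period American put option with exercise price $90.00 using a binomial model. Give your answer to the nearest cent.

$8.47

Risk-neutral probability p = (1 + 0.05 − 0.65)/(1.25 − 0.65) = 0.4000/0.6000 = 0.6667
Terminal stock prices: S_uuu = 214.8, S_uud = 111.7, S_udd = 58.09, S_ddd = 30.21
Terminal payoffs (K − S): max(-124.8, 0) = 0, max(-21.72, 0) = 0, max(31.91, 0) = 31.91, max(59.79, 0) = 59.79
Node uu (S = 171.9): continuation = 1/1.05·[0.6667·0.0000 + 0.3333·0.0000] = 0.0000; exercise value = 0.0000 ≤ continuation, so V_uu = 0.0000
Node ud (S = 89.38): continuation = 1/1.05·[0.6667·0.0000 + 0.3333·31.9062] = 10.1290; exercise value = 0.6250 ≤ continuation, so V_ud = 10.1290
Node dd (S = 46.48): continuation = 1/1.05·[0.6667·31.9062 + 0.3333·59.7912] = 39.2393; exercise value = 43.5250 > continuation, so V_dd = 43.5250 (exercise)
Node u (S = 137.5): continuation = 1/1.05·[0.6667·0.0000 + 0.3333·10.1290] = 3.2155; exercise value = 0.0000 ≤ continuation, so V_u = 3.2155
Node d (S = 71.5): continuation = 1/1.05·[0.6667·10.1290 + 0.3333·43.5250] = 20.2486; exercise value = 18.5000 ≤ continuation, so V_d = 20.2486
Node 0 (S = 110): continuation = 1/1.05·[0.6667·3.2155 + 0.3333·20.2486] = 8.4697; exercise value = 0.0000 ≤ continuation, so V_0 = 8.4697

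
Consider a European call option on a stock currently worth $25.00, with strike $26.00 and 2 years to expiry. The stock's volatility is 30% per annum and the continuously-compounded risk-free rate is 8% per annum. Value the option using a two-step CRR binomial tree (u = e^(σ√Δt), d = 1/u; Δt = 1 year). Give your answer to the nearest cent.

CRR parameters: u = e^(σ√Δt) = e^(0.3·√1) = 1.3499, d = 1/u = 0.7408
Per-period rate: rΔt = 0.08·1 = 0.08, so R = e^0.08 = 1.0833
Risk-neutral probability p = (e^0.08 − 0.7408)/(1.3499 − 0.7408) = 0.3425/0.6090 = 0.5623
Terminal stock prices: S_uu = 45.55, S_ud = 25, S_dd = 13.72
Terminal payoffs (S − K): max(19.55, 0) = 19.55, max(-1, 0) = 0, max(-12.28, 0) = 0
Node u (S = 33.75): V_u = e^(−0.08)·[0.5623·19.5530 + 0.4377·0.0000] = 10.1495
Node d (S = 18.52): V_d = e^(−0.08)·[0.5623·0.0000 + 0.4377·0.0000] = 0.0000
Node 0 (S = 25): V_0 = e^(−0.08)·[0.5623·10.1495 + 0.4377·0.0000] = 5.2684

$5.27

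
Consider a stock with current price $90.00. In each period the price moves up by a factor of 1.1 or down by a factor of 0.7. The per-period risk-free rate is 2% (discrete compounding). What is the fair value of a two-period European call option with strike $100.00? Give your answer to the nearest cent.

$5.47

Risk-neutral probability p = (1 + 0.02 − 0.7)/(1.1 − 0.7) = 0.3200/0.4000 = 0.8000
Terminal stock prices: S_uu = 108.9, S_ud = 69.3, S_dd = 44.1
Terminal payoffs (S − K): max(8.9, 0) = 8.9, max(-30.7, 0) = 0, max(-55.9, 0) = 0
Node u (S = 99): V_u = 1/1.02·[0.8000·8.9000 + 0.2000·0.0000] = 6.9804
Node d (S = 63): V_d = 1/1.02·[0.8000·0.0000 + 0.2000·0.0000] = 0.0000
Node 0 (S = 90): V_0 = 1/1.02·[0.8000·6.9804 + 0.2000·0.0000] = 5.4748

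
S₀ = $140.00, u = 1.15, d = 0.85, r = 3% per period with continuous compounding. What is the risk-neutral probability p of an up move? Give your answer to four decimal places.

Risk-neutral probability p = (e^0.03 − 0.85)/(1.15 − 0.85) = 0.1805/0.3000 = 0.6015

p = 0.6015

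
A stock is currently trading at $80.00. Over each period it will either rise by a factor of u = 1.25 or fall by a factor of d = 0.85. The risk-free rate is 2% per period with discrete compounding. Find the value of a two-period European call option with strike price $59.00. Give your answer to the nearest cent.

$23.67

Risk-neutral probability p = (1 + 0.02 − 0.85)/(1.25 − 0.85) = 0.1700/0.4000 = 0.4250
Terminal stock prices: S_uu = 125, S_ud = 85, S_dd = 57.8
Terminal payoffs (S − K): max(66, 0) = 66, max(26, 0) = 26, max(-1.2, 0) = 0
Node u (S = 100): V_u = 1/1.02·[0.4250·66.0000 + 0.5750·26.0000] = 42.1569
Node d (S = 68): V_d = 1/1.02·[0.4250·26.0000 + 0.5750·0.0000] = 10.8333
Node 0 (S = 80): V_0 = 1/1.02·[0.4250·42.1569 + 0.5750·10.8333] = 23.6724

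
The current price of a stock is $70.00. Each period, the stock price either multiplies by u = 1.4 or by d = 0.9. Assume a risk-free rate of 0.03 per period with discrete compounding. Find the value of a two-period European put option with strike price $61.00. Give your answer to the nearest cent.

$2.22

Risk-neutral probability p = (1 + 0.03 − 0.9)/(1.4 − 0.9) = 0.1300/0.5000 = 0.2600
Terminal stock prices: S_uu = 137.2, S_ud = 88.2, S_dd = 56.7
Terminal payoffs (K − S): max(-76.2, 0) = 0, max(-27.2, 0) = 0, max(4.3, 0) = 4.3
Node u (S = 98): V_u = 1/1.03·[0.2600·0.0000 + 0.7400·0.0000] = 0.0000
Node d (S = 63): V_d = 1/1.03·[0.2600·0.0000 + 0.7400·4.3000] = 3.0893
Node 0 (S = 70): V_0 = 1/1.03·[0.2600·0.0000 + 0.7400·3.0893] = 2.2195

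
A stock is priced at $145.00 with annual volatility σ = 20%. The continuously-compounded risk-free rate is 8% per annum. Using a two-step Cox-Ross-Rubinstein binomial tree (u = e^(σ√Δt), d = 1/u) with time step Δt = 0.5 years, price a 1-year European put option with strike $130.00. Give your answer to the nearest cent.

$2.93

CRR parameters: u = e^(σ√Δt) = e^(0.2·√0.5) = 1.1519, d = 1/u = 0.8681
Per-period rate: rΔt = 0.08·0.5 = 0.04, so R = e^0.04 = 1.0408
Risk-neutral probability p = (e^0.04 − 0.8681)/(1.1519 − 0.8681) = 0.1727/0.2838 = 0.6085
Terminal stock prices: S_uu = 192.4, S_ud = 145, S_dd = 109.3
Terminal payoffs (K − S): max(-62.4, 0) = 0, max(-15, 0) = 0, max(20.72, 0) = 20.72
Node u (S = 167): V_u = e^(−0.04)·[0.6085·0.0000 + 0.3915·0.0000] = 0.0000
Node d (S = 125.9): V_d = e^(−0.04)·[0.6085·0.0000 + 0.3915·20.7224] = 7.7945
Node 0 (S = 145): V_0 = e^(−0.04)·[0.6085·0.0000 + 0.3915·7.7945] = 2.9318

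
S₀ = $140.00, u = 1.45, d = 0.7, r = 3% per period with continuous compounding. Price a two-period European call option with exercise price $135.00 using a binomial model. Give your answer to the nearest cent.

$32.43

Risk-neutral probability p = (e^0.03 − 0.7)/(1.45 − 0.7) = 0.3305/0.7500 = 0.4406
Terminal stock prices: S_uu = 294.4, S_ud = 142.1, S_dd = 68.6
Terminal payoffs (S − K): max(159.4, 0) = 159.4, max(7.1, 0) = 7.1, max(-66.4, 0) = 0
Node u (S = 203): V_u = e^(−0.03)·[0.4406·159.3500 + 0.5594·7.1000] = 71.9899
Node d (S = 98): V_d = e^(−0.03)·[0.4406·7.1000 + 0.5594·0.0000] = 3.0358
Node 0 (S = 140): V_0 = e^(−0.03)·[0.4406·71.9899 + 0.5594·3.0358] = 32.4298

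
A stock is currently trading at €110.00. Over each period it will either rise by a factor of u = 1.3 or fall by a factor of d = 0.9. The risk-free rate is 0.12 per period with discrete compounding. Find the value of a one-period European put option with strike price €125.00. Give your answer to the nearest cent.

€10.45

Risk-neutral probability p = (1 + 0.12 − 0.9)/(1.3 − 0.9) = 0.2200/0.4000 = 0.5500
Terminal stock prices: S_u = 143, S_d = 99
Terminal payoffs (K − S): max(-18, 0) = 0, max(26, 0) = 26
Node 0 (S = 110): V_0 = 1/1.12·[0.5500·0.0000 + 0.4500·26.0000] = 10.4464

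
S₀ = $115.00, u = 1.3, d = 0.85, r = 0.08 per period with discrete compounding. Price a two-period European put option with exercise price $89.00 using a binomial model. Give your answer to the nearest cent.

Risk-neutral probability p = (1 + 0.08 − 0.85)/(1.3 − 0.85) = 0.2300/0.4500 = 0.5111
Terminal stock prices: S_uu = 194.4, S_ud = 127.1, S_dd = 83.09
Terminal payoffs (K − S): max(-105.4, 0) = 0, max(-38.08, 0) = 0, max(5.913, 0) = 5.913
Node u (S = 149.5): V_u = 1/1.08·[0.5111·0.0000 + 0.4889·0.0000] = 0.0000
Node d (S = 97.75): V_d = 1/1.08·[0.5111·0.0000 + 0.4889·5.9125] = 2.6764
Node 0 (S = 115): V_0 = 1/1.08·[0.5111·0.0000 + 0.4889·2.6764] = 1.2116

$1.21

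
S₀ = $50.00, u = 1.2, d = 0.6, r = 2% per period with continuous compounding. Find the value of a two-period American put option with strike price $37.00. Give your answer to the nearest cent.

$2.26

Risk-neutral probability p = (e^0.02 − 0.6)/(1.2 − 0.6) = 0.4202/0.6000 = 0.7003
Terminal stock prices: S_uu = 72, S_ud = 36, S_dd = 18
Terminal payoffs (K − S): max(-35, 0) = 0, max(1, 0) = 1, max(19, 0) = 19
Node u (S = 60): continuation = e^(−0.02)·[0.7003·0.0000 + 0.2997·1.0000] = 0.2937; exercise value = 0.0000 ≤ continuation, so V_u = 0.2937
Node d (S = 30): continuation = e^(−0.02)·[0.7003·1.0000 + 0.2997·19.0000] = 6.2674; exercise value = 7.0000 > continuation, so V_d = 7.0000 (exercise)
Node 0 (S = 50): continuation = e^(−0.02)·[0.7003·0.2937 + 0.2997·7.0000] = 2.2578; exercise value = 0.0000 ≤ continuation, so V_0 = 2.2578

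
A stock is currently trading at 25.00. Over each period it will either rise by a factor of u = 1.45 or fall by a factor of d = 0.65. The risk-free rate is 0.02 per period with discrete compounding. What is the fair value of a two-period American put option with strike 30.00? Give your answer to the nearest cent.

Risk-neutral probability p = (1 + 0.02 − 0.65)/(1.45 − 0.65) = 0.3700/0.8000 = 0.4625
Terminal stock prices: S_uu = 52.56, S_ud = 23.56, S_dd = 10.56
Terminal payoffs (K − S): max(-22.56, 0) = 0, max(6.438, 0) = 6.438, max(19.44, 0) = 19.44
Node u (S = 36.25): continuation = 1/1.02·[0.4625·0.0000 + 0.5375·6.4375] = 3.3923; exercise value = 0.0000 ≤ continuation, so V_u = 3.3923
Node d (S = 16.25): continuation = 1/1.02·[0.4625·6.4375 + 0.5375·19.4375] = 13.1618; exercise value = 13.7500 > continuation, so V_d = 13.7500 (exercise)
Node 0 (S = 25): continuation = 1/1.02·[0.4625·3.3923 + 0.5375·13.7500] = 8.7839; exercise value = 5.0000 ≤ continuation, so V_0 = 8.7839

8.78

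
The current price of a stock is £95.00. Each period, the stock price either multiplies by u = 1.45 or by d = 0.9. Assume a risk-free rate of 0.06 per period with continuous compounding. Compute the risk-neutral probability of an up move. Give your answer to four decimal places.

p = 0.2942

Risk-neutral probability p = (e^0.06 − 0.9)/(1.45 − 0.9) = 0.1618/0.5500 = 0.2942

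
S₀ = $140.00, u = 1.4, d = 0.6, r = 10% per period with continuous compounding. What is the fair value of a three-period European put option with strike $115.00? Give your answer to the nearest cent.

$11.61

Risk-neutral probability p = (e^0.1 − 0.6)/(1.4 − 0.6) = 0.5052/0.8000 = 0.6315
Terminal stock prices: S_uuu = 384.2, S_uud = 164.6, S_udd = 70.56, S_ddd = 30.24
Terminal payoffs (K − S): max(-269.2, 0) = 0, max(-49.64, 0) = 0, max(44.44, 0) = 44.44, max(84.76, 0) = 84.76
Node uu (S = 274.4): V_uu = e^(−0.1)·[0.6315·0.0000 + 0.3685·0.0000] = 0.0000
Node ud (S = 117.6): V_ud = e^(−0.1)·[0.6315·0.0000 + 0.3685·44.4400] = 14.8192
Node dd (S = 50.4): V_dd = e^(−0.1)·[0.6315·44.4400 + 0.3685·84.7600] = 53.6563
Node u (S = 196): V_u = e^(−0.1)·[0.6315·0.0000 + 0.3685·14.8192] = 4.9417
Node d (S = 84): V_d = e^(−0.1)·[0.6315·14.8192 + 0.3685·53.6563] = 26.3598
Node 0 (S = 140): V_0 = e^(−0.1)·[0.6315·4.9417 + 0.3685·26.3598] = 11.6136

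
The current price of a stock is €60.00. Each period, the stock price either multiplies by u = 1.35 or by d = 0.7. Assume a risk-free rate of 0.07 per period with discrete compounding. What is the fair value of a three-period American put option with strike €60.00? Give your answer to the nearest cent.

Risk-neutral probability p = (1 + 0.07 − 0.7)/(1.35 − 0.7) = 0.3700/0.6500 = 0.5692
Terminal stock prices: S_uuu = 147.6, S_uud = 76.55, S_udd = 39.69, S_ddd = 20.58
Terminal payoffs (K − S): max(-87.62, 0) = 0, max(-16.55, 0) = 0, max(20.31, 0) = 20.31, max(39.42, 0) = 39.42
Node uu (S = 109.4): continuation = 1/1.07·[0.5692·0.0000 + 0.4308·0.0000] = 0.0000; exercise value = 0.0000 ≤ continuation, so V_uu = 0.0000
Node ud (S = 56.7): continuation = 1/1.07·[0.5692·0.0000 + 0.4308·20.3100] = 8.1766; exercise value = 3.3000 ≤ continuation, so V_ud = 8.1766
Node dd (S = 29.4): continuation = 1/1.07·[0.5692·20.3100 + 0.4308·39.4200] = 26.6748; exercise value = 30.6000 > continuation, so V_dd = 30.6000 (exercise)
Node u (S = 81): continuation = 1/1.07·[0.5692·0.0000 + 0.4308·8.1766] = 3.2918; exercise value = 0.0000 ≤ continuation, so V_u = 3.2918
Node d (S = 42): continuation = 1/1.07·[0.5692·8.1766 + 0.4308·30.6000] = 16.6691; exercise value = 18.0000 > continuation, so V_d = 18.0000 (exercise)
Node 0 (S = 60): continuation = 1/1.07·[0.5692·3.2918 + 0.4308·18.0000] = 8.9978; exercise value = 0.0000 ≤ continuation, so V_0 = 8.9978

€9.00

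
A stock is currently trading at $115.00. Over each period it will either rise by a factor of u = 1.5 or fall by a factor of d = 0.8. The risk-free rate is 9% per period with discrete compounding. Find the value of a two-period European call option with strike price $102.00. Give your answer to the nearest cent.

$37.35

Risk-neutral probability p = (1 + 0.09 − 0.8)/(1.5 − 0.8) = 0.2900/0.7000 = 0.4143
Terminal stock prices: S_uu = 258.8, S_ud = 138, S_dd = 73.6
Terminal payoffs (S − K): max(156.8, 0) = 156.8, max(36, 0) = 36, max(-28.4, 0) = 0
Node u (S = 172.5): V_u = 1/1.09·[0.4143·156.7500 + 0.5857·36.0000] = 78.9220
Node d (S = 92): V_d = 1/1.09·[0.4143·36.0000 + 0.5857·0.0000] = 13.6828
Node 0 (S = 115): V_0 = 1/1.09·[0.4143·78.9220 + 0.5857·13.6828] = 37.3491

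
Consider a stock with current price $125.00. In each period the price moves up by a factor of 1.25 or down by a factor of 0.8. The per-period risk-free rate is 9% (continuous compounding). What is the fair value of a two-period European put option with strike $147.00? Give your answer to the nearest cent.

$15.03

Risk-neutral probability p = (e^0.09 − 0.8)/(1.25 − 0.8) = 0.2942/0.4500 = 0.6537
Terminal stock prices: S_uu = 195.3, S_ud = 125, S_dd = 80
Terminal payoffs (K − S): max(-48.31, 0) = 0, max(22, 0) = 22, max(67, 0) = 67
Node u (S = 156.2): V_u = e^(−0.09)·[0.6537·0.0000 + 0.3463·22.0000] = 6.9625
Node d (S = 100): V_d = e^(−0.09)·[0.6537·22.0000 + 0.3463·67.0000] = 34.3479
Node 0 (S = 125): V_0 = e^(−0.09)·[0.6537·6.9625 + 0.3463·34.3479] = 15.0300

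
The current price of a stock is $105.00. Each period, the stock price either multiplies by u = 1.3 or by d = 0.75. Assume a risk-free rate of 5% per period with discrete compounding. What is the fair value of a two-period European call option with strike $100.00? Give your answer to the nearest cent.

$21.97

Risk-neutral probability p = (1 + 0.05 − 0.75)/(1.3 − 0.75) = 0.3000/0.5500 = 0.5455
Terminal stock prices: S_uu = 177.5, S_ud = 102.4, S_dd = 59.06
Terminal payoffs (S − K): max(77.45, 0) = 77.45, max(2.375, 0) = 2.375, max(-40.94, 0) = 0
Node u (S = 136.5): V_u = 1/1.05·[0.5455·77.4500 + 0.4545·2.3750] = 41.2619
Node d (S = 78.75): V_d = 1/1.05·[0.5455·2.3750 + 0.4545·0.0000] = 1.2338
Node 0 (S = 105): V_0 = 1/1.05·[0.5455·41.2619 + 0.4545·1.2338] = 21.9689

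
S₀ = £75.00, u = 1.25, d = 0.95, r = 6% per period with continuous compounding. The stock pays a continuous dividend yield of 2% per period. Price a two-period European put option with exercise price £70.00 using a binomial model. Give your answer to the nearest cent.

Per-period risk-free factor R = e^0.06 = 1.0618; dividend-adjusted growth = e^(0.06−0.02) = 1.0408.
Risk-neutral probability p = (1.0408 − 0.95)/(1.25 − 0.95) = 0.0908/0.3000 = 0.3027
Terminal stock prices: S_uu = 117.2, S_ud = 89.06, S_dd = 67.69
Terminal payoffs (K − S): max(-47.19, 0) = 0, max(-19.06, 0) = 0, max(2.312, 0) = 2.312
Node u (S = 93.75): V_u = e^(−0.06)·[0.3027·0.0000 + 0.6973·0.0000] = 0.0000
Node d (S = 71.25): V_d = e^(−0.06)·[0.3027·0.0000 + 0.6973·2.3125] = 1.5186
Node 0 (S = 75): V_0 = e^(−0.06)·[0.3027·0.0000 + 0.6973·1.5186] = 0.9972

£1.00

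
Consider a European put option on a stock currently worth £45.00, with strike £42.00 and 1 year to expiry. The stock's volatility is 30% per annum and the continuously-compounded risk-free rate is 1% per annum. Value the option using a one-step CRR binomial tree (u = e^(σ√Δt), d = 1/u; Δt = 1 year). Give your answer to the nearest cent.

CRR parameters: u = e^(σ√Δt) = e^(0.3·√1) = 1.3499, d = 1/u = 0.7408
Per-period rate: rΔt = 0.01·1 = 0.01, so R = e^0.01 = 1.0101
Risk-neutral probability p = (e^0.01 − 0.7408)/(1.3499 − 0.7408) = 0.2692/0.6090 = 0.4421
Terminal stock prices: S_u = 60.74, S_d = 33.34
Terminal payoffs (K − S): max(-18.74, 0) = 0, max(8.663, 0) = 8.663
Node 0 (S = 45): V_0 = e^(−0.01)·[0.4421·0.0000 + 0.5579·8.6632] = 4.7854

£4.79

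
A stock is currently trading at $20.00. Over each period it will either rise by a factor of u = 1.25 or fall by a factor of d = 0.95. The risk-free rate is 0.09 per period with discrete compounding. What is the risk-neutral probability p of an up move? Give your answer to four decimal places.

p = 0.4667

Risk-neutral probability p = (1 + 0.09 − 0.95)/(1.25 − 0.95) = 0.1400/0.3000 = 0.4667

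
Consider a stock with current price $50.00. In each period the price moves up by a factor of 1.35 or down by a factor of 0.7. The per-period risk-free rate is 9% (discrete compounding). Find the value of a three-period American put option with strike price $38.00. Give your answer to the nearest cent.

$2.55

Risk-neutral probability p = (1 + 0.09 − 0.7)/(1.35 − 0.7) = 0.3900/0.6500 = 0.6000
Terminal stock prices: S_uuu = 123, S_uud = 63.79, S_udd = 33.07, S_ddd = 17.15
Terminal payoffs (K − S): max(-85.02, 0) = 0, max(-25.79, 0) = 0, max(4.925, 0) = 4.925, max(20.85, 0) = 20.85
Node uu (S = 91.13): continuation = 1/1.09·[0.6000·0.0000 + 0.4000·0.0000] = 0.0000; exercise value = 0.0000 ≤ continuation, so V_uu = 0.0000
Node ud (S = 47.25): continuation = 1/1.09·[0.6000·0.0000 + 0.4000·4.9250] = 1.8073; exercise value = 0.0000 ≤ continuation, so V_ud = 1.8073
Node dd (S = 24.5): continuation = 1/1.09·[0.6000·4.9250 + 0.4000·20.8500] = 10.3624; exercise value = 13.5000 > continuation, so V_dd = 13.5000 (exercise)
Node u (S = 67.5): continuation = 1/1.09·[0.6000·0.0000 + 0.4000·1.8073] = 0.6632; exercise value = 0.0000 ≤ continuation, so V_u = 0.6632
Node d (S = 35): continuation = 1/1.09·[0.6000·1.8073 + 0.4000·13.5000] = 5.9490; exercise value = 3.0000 ≤ continuation, so V_d = 5.9490
Node 0 (S = 50): continuation = 1/1.09·[0.6000·0.6632 + 0.4000·5.9490] = 2.5482; exercise value = 0.0000 ≤ continuation, so V_0 = 2.5482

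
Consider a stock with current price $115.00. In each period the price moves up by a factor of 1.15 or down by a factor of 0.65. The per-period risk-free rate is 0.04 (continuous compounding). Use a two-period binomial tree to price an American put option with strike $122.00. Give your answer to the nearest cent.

Risk-neutral probability p = (e^0.04 − 0.65)/(1.15 − 0.65) = 0.3908/0.5000 = 0.7816
Terminal stock prices: S_uu = 152.1, S_ud = 85.96, S_dd = 48.59
Terminal payoffs (K − S): max(-30.09, 0) = 0, max(36.04, 0) = 36.04, max(73.41, 0) = 73.41
Node u (S = 132.2): continuation = e^(−0.04)·[0.7816·0.0000 + 0.2184·36.0375] = 7.5612; exercise value = 0.0000 ≤ continuation, so V_u = 7.5612
Node d (S = 74.75): continuation = e^(−0.04)·[0.7816·36.0375 + 0.2184·73.4125] = 42.4663; exercise value = 47.2500 > continuation, so V_d = 47.2500 (exercise)
Node 0 (S = 115): continuation = e^(−0.04)·[0.7816·7.5612 + 0.2184·47.2500] = 15.5921; exercise value = 7.0000 ≤ continuation, so V_0 = 15.5921

$15.59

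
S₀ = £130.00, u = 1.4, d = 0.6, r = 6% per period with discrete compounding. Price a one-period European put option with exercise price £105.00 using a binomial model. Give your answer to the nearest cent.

£10.83

Risk-neutral probability p = (1 + 0.06 − 0.6)/(1.4 − 0.6) = 0.4600/0.8000 = 0.5750
Terminal stock prices: S_u = 182, S_d = 78
Terminal payoffs (K − S): max(-77, 0) = 0, max(27, 0) = 27
Node 0 (S = 130): V_0 = 1/1.06·[0.5750·0.0000 + 0.4250·27.0000] = 10.8255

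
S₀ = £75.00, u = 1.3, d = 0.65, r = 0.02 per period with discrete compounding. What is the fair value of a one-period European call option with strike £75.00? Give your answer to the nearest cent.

Risk-neutral probability p = (1 + 0.02 − 0.65)/(1.3 − 0.65) = 0.3700/0.6500 = 0.5692
Terminal stock prices: S_u = 97.5, S_d = 48.75
Terminal payoffs (S − K): max(22.5, 0) = 22.5, max(-26.25, 0) = 0
Node 0 (S = 75): V_0 = 1/1.02·[0.5692·22.5000 + 0.4308·0.0000] = 12.5566

£12.56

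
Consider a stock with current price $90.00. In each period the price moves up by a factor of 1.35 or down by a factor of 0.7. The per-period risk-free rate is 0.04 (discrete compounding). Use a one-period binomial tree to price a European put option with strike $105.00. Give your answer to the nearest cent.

Risk-neutral probability p = (1 + 0.04 − 0.7)/(1.35 − 0.7) = 0.3400/0.6500 = 0.5231
Terminal stock prices: S_u = 121.5, S_d = 63
Terminal payoffs (K − S): max(-16.5, 0) = 0, max(42, 0) = 42
Node 0 (S = 90): V_0 = 1/1.04·[0.5231·0.0000 + 0.4769·42.0000] = 19.2604

$19.26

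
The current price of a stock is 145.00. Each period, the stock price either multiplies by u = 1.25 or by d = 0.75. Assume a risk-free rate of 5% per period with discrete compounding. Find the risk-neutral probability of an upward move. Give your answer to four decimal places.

Risk-neutral probability p = (1 + 0.05 − 0.75)/(1.25 − 0.75) = 0.3000/0.5000 = 0.6000

p = 0.6000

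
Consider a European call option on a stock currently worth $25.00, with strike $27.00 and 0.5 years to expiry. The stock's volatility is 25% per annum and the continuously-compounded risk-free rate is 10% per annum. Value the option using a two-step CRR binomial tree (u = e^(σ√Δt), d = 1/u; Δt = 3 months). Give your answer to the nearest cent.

CRR parameters: u = e^(σ√Δt) = e^(0.25·√0.25) = 1.1331, d = 1/u = 0.8825
Per-period rate: rΔt = 0.1·0.25 = 0.025, so R = e^0.025 = 1.0253
Risk-neutral probability p = (e^0.025 − 0.8825)/(1.1331 − 0.8825) = 0.1428/0.2507 = 0.5698
Terminal stock prices: S_uu = 32.1, S_ud = 25, S_dd = 19.47
Terminal payoffs (S − K): max(5.101, 0) = 5.101, max(-2, 0) = 0, max(-7.53, 0) = 0
Node u (S = 28.33): V_u = e^(−0.025)·[0.5698·5.1006 + 0.4302·0.0000] = 2.8345
Node d (S = 22.06): V_d = e^(−0.025)·[0.5698·0.0000 + 0.4302·0.0000] = 0.0000
Node 0 (S = 25): V_0 = e^(−0.025)·[0.5698·2.8345 + 0.4302·0.0000] = 1.5752

$1.58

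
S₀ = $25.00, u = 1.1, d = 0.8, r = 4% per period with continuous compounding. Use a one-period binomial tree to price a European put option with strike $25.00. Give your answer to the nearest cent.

Risk-neutral probability p = (e^0.04 − 0.8)/(1.1 − 0.8) = 0.2408/0.3000 = 0.8027
Terminal stock prices: S_u = 27.5, S_d = 20
Terminal payoffs (K − S): max(-2.5, 0) = 0, max(5, 0) = 5
Node 0 (S = 25): V_0 = e^(−0.04)·[0.8027·0.0000 + 0.1973·5.0000] = 0.9478

$0.95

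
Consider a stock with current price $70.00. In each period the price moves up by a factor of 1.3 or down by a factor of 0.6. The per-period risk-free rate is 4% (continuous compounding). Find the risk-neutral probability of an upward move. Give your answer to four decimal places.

p = 0.6297

Risk-neutral probability p = (e^0.04 − 0.6)/(1.3 − 0.6) = 0.4408/0.7000 = 0.6297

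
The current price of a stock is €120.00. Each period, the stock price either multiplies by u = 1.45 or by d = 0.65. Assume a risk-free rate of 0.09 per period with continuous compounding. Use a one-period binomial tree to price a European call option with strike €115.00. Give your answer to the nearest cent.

€29.94

Risk-neutral probability p = (e^0.09 − 0.65)/(1.45 − 0.65) = 0.4442/0.8000 = 0.5552
Terminal stock prices: S_u = 174, S_d = 78
Terminal payoffs (S − K): max(59, 0) = 59, max(-37, 0) = 0
Node 0 (S = 120): V_0 = e^(−0.09)·[0.5552·59.0000 + 0.4448·0.0000] = 29.9384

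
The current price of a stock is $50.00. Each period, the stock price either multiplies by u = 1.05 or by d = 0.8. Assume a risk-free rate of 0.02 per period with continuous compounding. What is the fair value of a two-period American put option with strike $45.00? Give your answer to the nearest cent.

$0.89

Risk-neutral probability p = (e^0.02 − 0.8)/(1.05 − 0.8) = 0.2202/0.2500 = 0.8808
Terminal stock prices: S_uu = 55.12, S_ud = 42, S_dd = 32
Terminal payoffs (K − S): max(-10.12, 0) = 0, max(3, 0) = 3, max(13, 0) = 13
Node u (S = 52.5): continuation = e^(−0.02)·[0.8808·0.0000 + 0.1192·3.0000] = 0.3505; exercise value = 0.0000 ≤ continuation, so V_u = 0.3505
Node d (S = 40): continuation = e^(−0.02)·[0.8808·3.0000 + 0.1192·13.0000] = 4.1089; exercise value = 5.0000 > continuation, so V_d = 5.0000 (exercise)
Node 0 (S = 50): continuation = e^(−0.02)·[0.8808·0.3505 + 0.1192·5.0000] = 0.8868; exercise value = 0.0000 ≤ continuation, so V_0 = 0.8868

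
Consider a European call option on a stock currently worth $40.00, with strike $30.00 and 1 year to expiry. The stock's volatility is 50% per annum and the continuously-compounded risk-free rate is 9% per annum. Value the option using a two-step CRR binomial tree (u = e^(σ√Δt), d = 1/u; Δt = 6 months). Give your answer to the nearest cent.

$15.16

CRR parameters: u = e^(σ√Δt) = e^(0.5·√0.5) = 1.4241, d = 1/u = 0.7022
Per-period rate: rΔt = 0.09·0.5 = 0.045, so R = e^0.045 = 1.0460
Risk-neutral probability p = (e^0.045 − 0.7022)/(1.4241 − 0.7022) = 0.3438/0.7219 = 0.4763
Terminal stock prices: S_uu = 81.12, S_ud = 40, S_dd = 19.72
Terminal payoffs (S − K): max(51.12, 0) = 51.12, max(10, 0) = 10, max(-10.28, 0) = 0
Node u (S = 56.96): V_u = e^(−0.045)·[0.4763·51.1246 + 0.5237·10.0000] = 28.2848
Node d (S = 28.09): V_d = e^(−0.045)·[0.4763·10.0000 + 0.5237·0.0000] = 4.5532
Node 0 (S = 40): V_0 = e^(−0.045)·[0.4763·28.2848 + 0.5237·4.5532] = 15.1583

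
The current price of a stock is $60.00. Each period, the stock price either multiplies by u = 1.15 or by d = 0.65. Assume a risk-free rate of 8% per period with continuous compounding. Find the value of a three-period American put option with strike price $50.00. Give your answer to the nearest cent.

$1.86

Risk-neutral probability p = (e^0.08 − 0.65)/(1.15 − 0.65) = 0.4333/0.5000 = 0.8666
Terminal stock prices: S_uuu = 91.25, S_uud = 51.58, S_udd = 29.15, S_ddd = 16.48
Terminal payoffs (K − S): max(-41.25, 0) = 0, max(-1.578, 0) = 0, max(20.85, 0) = 20.85, max(33.52, 0) = 33.52
Node uu (S = 79.35): continuation = e^(−0.08)·[0.8666·0.0000 + 0.1334·0.0000] = 0.0000; exercise value = 0.0000 ≤ continuation, so V_uu = 0.0000
Node ud (S = 44.85): continuation = e^(−0.08)·[0.8666·0.0000 + 0.1334·20.8475] = 2.5677; exercise value = 5.1500 > continuation, so V_ud = 5.1500 (exercise)
Node dd (S = 25.35): continuation = e^(−0.08)·[0.8666·20.8475 + 0.1334·33.5225] = 20.8058; exercise value = 24.6500 > continuation, so V_dd = 24.6500 (exercise)
Node u (S = 69): continuation = e^(−0.08)·[0.8666·0.0000 + 0.1334·5.1500] = 0.6343; exercise value = 0.0000 ≤ continuation, so V_u = 0.6343
Node d (S = 39): continuation = e^(−0.08)·[0.8666·5.1500 + 0.1334·24.6500] = 7.1558; exercise value = 11.0000 > continuation, so V_d = 11.0000 (exercise)
Node 0 (S = 60): continuation = e^(−0.08)·[0.8666·0.6343 + 0.1334·11.0000] = 1.8623; exercise value = 0.0000 ≤ continuation, so V_0 = 1.8623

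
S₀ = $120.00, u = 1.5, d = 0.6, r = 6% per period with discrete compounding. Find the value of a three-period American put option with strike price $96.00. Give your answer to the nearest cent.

Risk-neutral probability p = (1 + 0.06 − 0.6)/(1.5 − 0.6) = 0.4600/0.9000 = 0.5111
Terminal stock prices: S_uuu = 405, S_uud = 162, S_udd = 64.8, S_ddd = 25.92
Terminal payoffs (K − S): max(-309, 0) = 0, max(-66, 0) = 0, max(31.2, 0) = 31.2, max(70.08, 0) = 70.08
Node uu (S = 270): continuation = 1/1.06·[0.5111·0.0000 + 0.4889·0.0000] = 0.0000; exercise value = 0.0000 ≤ continuation, so V_uu = 0.0000
Node ud (S = 108): continuation = 1/1.06·[0.5111·0.0000 + 0.4889·31.2000] = 14.3899; exercise value = 0.0000 ≤ continuation, so V_ud = 14.3899
Node dd (S = 43.2): continuation = 1/1.06·[0.5111·31.2000 + 0.4889·70.0800] = 47.3660; exercise value = 52.8000 > continuation, so V_dd = 52.8000 (exercise)
Node u (S = 180): continuation = 1/1.06·[0.5111·0.0000 + 0.4889·14.3899] = 6.6369; exercise value = 0.0000 ≤ continuation, so V_u = 6.6369
Node d (S = 72): continuation = 1/1.06·[0.5111·14.3899 + 0.4889·52.8000] = 31.2907; exercise value = 24.0000 ≤ continuation, so V_d = 31.2907
Node 0 (S = 120): continuation = 1/1.06·[0.5111·6.6369 + 0.4889·31.2907] = 17.6320; exercise value = 0.0000 ≤ continuation, so V_0 = 17.6320

$17.63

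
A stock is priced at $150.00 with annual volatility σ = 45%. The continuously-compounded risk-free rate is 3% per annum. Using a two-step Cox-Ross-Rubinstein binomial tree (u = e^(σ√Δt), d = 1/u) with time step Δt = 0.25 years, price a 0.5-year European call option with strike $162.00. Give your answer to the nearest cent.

$15.31

CRR parameters: u = e^(σ√Δt) = e^(0.45·√0.25) = 1.2523, d = 1/u = 0.7985
Per-period rate: rΔt = 0.03·0.25 = 0.0075, so R = e^0.0075 = 1.0075
Risk-neutral probability p = (e^0.0075 − 0.7985)/(1.2523 − 0.7985) = 0.2090/0.4538 = 0.4606
Terminal stock prices: S_uu = 235.2, S_ud = 150, S_dd = 95.64
Terminal payoffs (S − K): max(73.25, 0) = 73.25, max(-12, 0) = 0, max(-66.36, 0) = 0
Node u (S = 187.8): V_u = e^(−0.0075)·[0.4606·73.2468 + 0.5394·0.0000] = 33.4836
Node d (S = 119.8): V_d = e^(−0.0075)·[0.4606·0.0000 + 0.5394·0.0000] = 0.0000
Node 0 (S = 150): V_0 = e^(−0.0075)·[0.4606·33.4836 + 0.5394·0.0000] = 15.3065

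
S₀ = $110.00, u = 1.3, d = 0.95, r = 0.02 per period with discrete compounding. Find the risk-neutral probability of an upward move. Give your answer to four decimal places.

p = 0.2000

Risk-neutral probability p = (1 + 0.02 − 0.95)/(1.3 − 0.95) = 0.0700/0.3500 = 0.2000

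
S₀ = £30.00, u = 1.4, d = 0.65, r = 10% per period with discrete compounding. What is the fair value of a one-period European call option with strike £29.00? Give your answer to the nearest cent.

£7.09

Risk-neutral probability p = (1 + 0.1 − 0.65)/(1.4 − 0.65) = 0.4500/0.7500 = 0.6000
Terminal stock prices: S_u = 42, S_d = 19.5
Terminal payoffs (S − K): max(13, 0) = 13, max(-9.5, 0) = 0
Node 0 (S = 30): V_0 = 1/1.1·[0.6000·13.0000 + 0.4000·0.0000] = 7.0909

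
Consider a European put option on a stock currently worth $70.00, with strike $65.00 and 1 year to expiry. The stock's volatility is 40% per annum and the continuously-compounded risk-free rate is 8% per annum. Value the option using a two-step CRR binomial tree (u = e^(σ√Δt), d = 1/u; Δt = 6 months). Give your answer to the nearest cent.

$5.80

CRR parameters: u = e^(σ√Δt) = e^(0.4·√0.5) = 1.3269, d = 1/u = 0.7536
Per-period rate: rΔt = 0.08·0.5 = 0.04, so R = e^0.04 = 1.0408
Risk-neutral probability p = (e^0.04 − 0.7536)/(1.3269 − 0.7536) = 0.2872/0.5733 = 0.5009
Terminal stock prices: S_uu = 123.2, S_ud = 70, S_dd = 39.76
Terminal payoffs (K − S): max(-58.25, 0) = 0, max(-5, 0) = 0, max(25.24, 0) = 25.24
Node u (S = 92.88): V_u = e^(−0.04)·[0.5009·0.0000 + 0.4991·0.0000] = 0.0000
Node d (S = 52.75): V_d = e^(−0.04)·[0.5009·0.0000 + 0.4991·25.2421] = 12.1032
Node 0 (S = 70): V_0 = e^(−0.04)·[0.5009·0.0000 + 0.4991·12.1032] = 5.8033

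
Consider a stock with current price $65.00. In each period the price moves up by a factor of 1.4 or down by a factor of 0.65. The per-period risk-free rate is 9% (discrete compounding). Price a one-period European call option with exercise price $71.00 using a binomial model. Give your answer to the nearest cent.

$10.76

Risk-neutral probability p = (1 + 0.09 − 0.65)/(1.4 − 0.65) = 0.4400/0.7500 = 0.5867
Terminal stock prices: S_u = 91, S_d = 42.25
Terminal payoffs (S − K): max(20, 0) = 20, max(-28.75, 0) = 0
Node 0 (S = 65): V_0 = 1/1.09·[0.5867·20.0000 + 0.4133·0.0000] = 10.7645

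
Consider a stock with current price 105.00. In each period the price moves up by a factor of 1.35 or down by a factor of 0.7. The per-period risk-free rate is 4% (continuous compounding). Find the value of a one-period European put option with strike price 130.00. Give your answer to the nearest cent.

25.82

Risk-neutral probability p = (e^0.04 − 0.7)/(1.35 − 0.7) = 0.3408/0.6500 = 0.5243
Terminal stock prices: S_u = 141.8, S_d = 73.5
Terminal payoffs (K − S): max(-11.75, 0) = 0, max(56.5, 0) = 56.5
Node 0 (S = 105): V_0 = e^(−0.04)·[0.5243·0.0000 + 0.4757·56.5000] = 25.8219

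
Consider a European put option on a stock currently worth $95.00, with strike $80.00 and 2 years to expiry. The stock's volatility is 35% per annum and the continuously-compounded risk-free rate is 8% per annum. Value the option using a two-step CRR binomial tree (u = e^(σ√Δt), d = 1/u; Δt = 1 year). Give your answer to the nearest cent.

$6.18

CRR parameters: u = e^(σ√Δt) = e^(0.35·√1) = 1.4191, d = 1/u = 0.7047
Per-period rate: rΔt = 0.08·1 = 0.08, so R = e^0.08 = 1.0833
Risk-neutral probability p = (e^0.08 − 0.7047)/(1.4191 − 0.7047) = 0.3786/0.7144 = 0.5300
Terminal stock prices: S_uu = 191.3, S_ud = 95, S_dd = 47.18
Terminal payoffs (K − S): max(-111.3, 0) = 0, max(-15, 0) = 0, max(32.82, 0) = 32.82
Node u (S = 134.8): V_u = e^(−0.08)·[0.5300·0.0000 + 0.4700·0.0000] = 0.0000
Node d (S = 66.95): V_d = e^(−0.08)·[0.5300·0.0000 + 0.4700·32.8244] = 14.2423
Node 0 (S = 95): V_0 = e^(−0.08)·[0.5300·0.0000 + 0.4700·14.2423] = 6.1796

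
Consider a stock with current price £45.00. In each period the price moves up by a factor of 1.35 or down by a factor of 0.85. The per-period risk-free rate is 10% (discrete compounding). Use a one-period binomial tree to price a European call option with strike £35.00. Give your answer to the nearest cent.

Risk-neutral probability p = (1 + 0.1 − 0.85)/(1.35 − 0.85) = 0.2500/0.5000 = 0.5000
Terminal stock prices: S_u = 60.75, S_d = 38.25
Terminal payoffs (S − K): max(25.75, 0) = 25.75, max(3.25, 0) = 3.25
Node 0 (S = 45): V_0 = 1/1.1·[0.5000·25.7500 + 0.5000·3.2500] = 13.1818

£13.18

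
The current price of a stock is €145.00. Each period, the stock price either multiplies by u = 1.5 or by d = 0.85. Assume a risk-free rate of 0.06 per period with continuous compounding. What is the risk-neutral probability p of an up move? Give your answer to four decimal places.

p = 0.3259

Risk-neutral probability p = (e^0.06 − 0.85)/(1.5 − 0.85) = 0.2118/0.6500 = 0.3259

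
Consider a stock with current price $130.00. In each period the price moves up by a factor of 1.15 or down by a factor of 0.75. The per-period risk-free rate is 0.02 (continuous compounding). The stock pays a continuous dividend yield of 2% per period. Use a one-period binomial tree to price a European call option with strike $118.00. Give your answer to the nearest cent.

Per-period risk-free factor R = e^0.02 = 1.0202; dividend-adjusted growth = e^(0.02−0.02) = 1.0000.
Risk-neutral probability p = (1.0000 − 0.75)/(1.15 − 0.75) = 0.2500/0.4000 = 0.6250
Terminal stock prices: S_u = 149.5, S_d = 97.5
Terminal payoffs (S − K): max(31.5, 0) = 31.5, max(-20.5, 0) = 0
Node 0 (S = 130): V_0 = e^(−0.02)·[0.6250·31.5000 + 0.3750·0.0000] = 19.2977

$19.30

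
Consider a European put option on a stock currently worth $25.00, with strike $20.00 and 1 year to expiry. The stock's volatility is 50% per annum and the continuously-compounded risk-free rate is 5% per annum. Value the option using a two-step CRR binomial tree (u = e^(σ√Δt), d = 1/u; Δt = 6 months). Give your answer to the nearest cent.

CRR parameters: u = e^(σ√Δt) = e^(0.5·√0.5) = 1.4241, d = 1/u = 0.7022
Per-period rate: rΔt = 0.05·0.5 = 0.025, so R = e^0.025 = 1.0253
Risk-neutral probability p = (e^0.025 − 0.7022)/(1.4241 − 0.7022) = 0.3231/0.7219 = 0.4476
Terminal stock prices: S_uu = 50.7, S_ud = 25, S_dd = 12.33
Terminal payoffs (K − S): max(-30.7, 0) = 0, max(-5, 0) = 0, max(7.673, 0) = 7.673
Node u (S = 35.6): V_u = e^(−0.025)·[0.4476·0.0000 + 0.5524·0.0000] = 0.0000
Node d (S = 17.55): V_d = e^(−0.025)·[0.4476·0.0000 + 0.5524·7.6733] = 4.1342
Node 0 (S = 25): V_0 = e^(−0.025)·[0.4476·0.0000 + 0.5524·4.1342] = 2.2274

$2.23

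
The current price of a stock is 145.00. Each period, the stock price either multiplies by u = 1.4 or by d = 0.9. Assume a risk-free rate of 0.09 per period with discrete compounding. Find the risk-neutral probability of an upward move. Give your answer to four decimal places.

p = 0.3800

Risk-neutral probability p = (1 + 0.09 − 0.9)/(1.4 − 0.9) = 0.1900/0.5000 = 0.3800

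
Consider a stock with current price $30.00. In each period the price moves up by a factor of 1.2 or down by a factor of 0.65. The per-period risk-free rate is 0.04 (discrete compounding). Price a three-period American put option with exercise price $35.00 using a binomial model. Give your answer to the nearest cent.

Risk-neutral probability p = (1 + 0.04 − 0.65)/(1.2 − 0.65) = 0.3900/0.5500 = 0.7091
Terminal stock prices: S_uuu = 51.84, S_uud = 28.08, S_udd = 15.21, S_ddd = 8.239
Terminal payoffs (K − S): max(-16.84, 0) = 0, max(6.92, 0) = 6.92, max(19.79, 0) = 19.79, max(26.76, 0) = 26.76
Node uu (S = 43.2): continuation = 1/1.04·[0.7091·0.0000 + 0.2909·6.9200] = 1.9357; exercise value = 0.0000 ≤ continuation, so V_uu = 1.9357
Node ud (S = 23.4): continuation = 1/1.04·[0.7091·6.9200 + 0.2909·19.7900] = 10.2538; exercise value = 11.6000 > continuation, so V_ud = 11.6000 (exercise)
Node dd (S = 12.68): continuation = 1/1.04·[0.7091·19.7900 + 0.2909·26.7613] = 20.9788; exercise value = 22.3250 > continuation, so V_dd = 22.3250 (exercise)
Node u (S = 36): continuation = 1/1.04·[0.7091·1.9357 + 0.2909·11.6000] = 4.5645; exercise value = 0.0000 ≤ continuation, so V_u = 4.5645
Node d (S = 19.5): continuation = 1/1.04·[0.7091·11.6000 + 0.2909·22.3250] = 14.1538; exercise value = 15.5000 > continuation, so V_d = 15.5000 (exercise)
Node 0 (S = 30): continuation = 1/1.04·[0.7091·4.5645 + 0.2909·15.5000] = 7.4478; exercise value = 5.0000 ≤ continuation, so V_0 = 7.4478

$7.45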